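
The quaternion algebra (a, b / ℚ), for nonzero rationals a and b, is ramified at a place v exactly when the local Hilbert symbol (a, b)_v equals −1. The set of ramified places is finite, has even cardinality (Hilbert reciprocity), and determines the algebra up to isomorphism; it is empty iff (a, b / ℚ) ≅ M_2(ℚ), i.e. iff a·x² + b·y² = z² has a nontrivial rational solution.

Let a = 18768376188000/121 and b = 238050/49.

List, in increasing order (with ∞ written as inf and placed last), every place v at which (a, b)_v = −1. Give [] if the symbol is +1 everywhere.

(a, b) ≡ (230, 2) mod (ℚ^×)²; places V = {2, 3, 5, 7, 11, 23, ∞}.
(a,b)_2: α=5, β=1; u≡3, v≡1 (mod 8); ε(u)ε(v)=1·0, αω(v)=5·0, βω(u)=1·1; sum ≡ 1  ⇒  -1.
(a,b)_11: α=-2, u≡10; β=0, v≡2 (mod 11); (10|11)=-1, (2|11)=-1; sign (−1)^0·-1^0·-1^-2 = +1.
(a,b)_7: α=0, u≡6; β=-2, v≡1 (mod 7); (6|7)=-1, (1|7)=+1; sign (−1)^0·-1^-2·+1^0 = +1.
(a,b)_∞: sgn(230)=+, sgn(2)=+, so +1.
(a,b)_23: α=5, u≡10; β=2, v≡12 (mod 23); (10|23)=-1, (12|23)=+1; sign (−1)^0·-1^2·+1^5 = +1.
(a,b)_3: α=6, u≡2; β=2, v≡2 (mod 3); (2|3)=-1, (2|3)=-1; sign (−1)^0·-1^2·-1^6 = +1.
(a,b)_5: α=3, u≡4; β=2, v≡3 (mod 5); (4|5)=+1, (3|5)=-1; sign (−1)^0·+1^2·-1^3 = -1.
|Ram(230, 2)| = 2, even; anisotropic at {2, 5}.

[2, 5]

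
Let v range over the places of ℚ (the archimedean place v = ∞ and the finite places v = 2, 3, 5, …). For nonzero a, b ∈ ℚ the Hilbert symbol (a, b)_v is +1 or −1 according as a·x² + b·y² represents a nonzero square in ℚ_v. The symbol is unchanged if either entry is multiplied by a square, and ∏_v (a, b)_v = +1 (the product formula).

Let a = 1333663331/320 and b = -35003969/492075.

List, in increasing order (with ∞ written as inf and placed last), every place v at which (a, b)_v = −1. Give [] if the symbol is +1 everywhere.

Mod squares: a ≡ 55, b ≡ -3003. Check v ∈ {∞, 2, 3, 5, 7, 11, 13, 17}.
v=∞: 55 > 0 and -3003 < 0  ⇒  (a,b)_∞ = +1.
v=5: a=5^-1·(≡4), b=5^-2·(≡2) mod 5; (4|5)=+1, (2|5)=-1; (−1)^{-1·-2·2}·(+1)^-2·(-1)^-1 = -1.
v=7: a=7^2·(≡6), b=7^1·(≡3) mod 7; (6|7)=-1, (3|7)=-1; (−1)^{2·1·3}·(-1)^1·(-1)^2 = -1.
v=2: v_2(a)=-6, v_2(b)=0; units ≡ 7, 5 (mod 8); ε·ε+αω+βω = 1·0+-6·1+0·0 ≡ 0  ⇒  (a,b)_2 = +1.
v=3: a=3^0·(≡1), b=3^-9·(≡1) mod 3; (1|3)=+1, (1|3)=+1; (−1)^{0·-9·1}·(+1)^-9·(+1)^0 = +1.
v=11: a=11^5·(≡9), b=11^3·(≡2) mod 11; (9|11)=+1, (2|11)=-1; (−1)^{5·3·5}·(+1)^3·(-1)^5 = +1.
v=13: a=13^2·(≡12), b=13^1·(≡1) mod 13; (12|13)=+1, (1|13)=+1; (−1)^{2·1·6}·(+1)^1·(+1)^2 = +1.
v=17: a=17^0·(≡16), b=17^2·(≡14) mod 17; (16|17)=+1, (14|17)=-1; (−1)^{0·2·8}·(+1)^2·(-1)^0 = +1.
|Ram(55, -3003)| = 2, even; anisotropic at {5, 7}.

[5, 7]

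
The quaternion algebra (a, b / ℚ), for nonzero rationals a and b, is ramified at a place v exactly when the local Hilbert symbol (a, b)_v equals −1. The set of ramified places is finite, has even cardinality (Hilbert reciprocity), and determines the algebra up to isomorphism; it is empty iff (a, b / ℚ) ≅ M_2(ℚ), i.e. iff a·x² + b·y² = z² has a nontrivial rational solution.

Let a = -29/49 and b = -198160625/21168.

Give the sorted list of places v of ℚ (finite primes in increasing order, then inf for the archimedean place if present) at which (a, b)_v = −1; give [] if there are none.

Mod squares: a ≡ -29, b ≡ -1131. Check v ∈ {∞, 2, 3, 5, 7, 13, 29}.
v=29: a=29^1·(≡13), b=29^3·(≡17) mod 29; (13|29)=+1, (17|29)=-1; (−1)^{1·3·14}·(+1)^3·(-1)^1 = -1.
v=5: a=5^0·(≡4), b=5^4·(≡1) mod 5; (4|5)=+1, (1|5)=+1; (−1)^{0·4·2}·(+1)^4·(+1)^0 = +1.
v=∞: -29 < 0 and -1131 < 0  ⇒  (a,b)_∞ = -1.
v=2: v_2(a)=0, v_2(b)=-4; units ≡ 3, 5 (mod 8); ε·ε+αω+βω = 1·0+0·1+-4·1 ≡ 0  ⇒  (a,b)_2 = +1.
v=3: a=3^0·(≡1), b=3^-3·(≡1) mod 3; (1|3)=+1, (1|3)=+1; (−1)^{0·-3·1}·(+1)^-3·(+1)^0 = +1.
v=7: a=7^-2·(≡6), b=7^-2·(≡6) mod 7; (6|7)=-1, (6|7)=-1; (−1)^{-2·-2·3}·(-1)^-2·(-1)^-2 = +1.
v=13: a=13^0·(≡1), b=13^1·(≡3) mod 13; (1|13)=+1, (3|13)=+1; (−1)^{0·1·6}·(+1)^1·(+1)^0 = +1.
Ram(-29, -1131) = {29, ∞}; no ℚ_29-point on the conic.

[29, inf]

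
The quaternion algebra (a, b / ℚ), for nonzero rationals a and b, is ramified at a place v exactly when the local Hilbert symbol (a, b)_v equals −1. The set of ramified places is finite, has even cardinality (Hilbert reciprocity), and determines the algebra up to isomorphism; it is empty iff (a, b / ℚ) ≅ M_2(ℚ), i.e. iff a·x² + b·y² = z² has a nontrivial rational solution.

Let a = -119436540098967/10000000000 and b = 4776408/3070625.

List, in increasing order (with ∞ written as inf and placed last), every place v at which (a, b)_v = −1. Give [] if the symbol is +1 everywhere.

(a, b) ≡ (-44863, 3094) mod (ℚ^×)²; places V = {2, 3, 5, 7, 13, 17, 29, ∞}.
(a,b)_13: α=3, u≡7; β=1, v≡3 (mod 13); (7|13)=-1, (3|13)=+1; sign (−1)^0·-1^1·+1^3 = -1.
(a,b)_2: α=-10, β=3; u≡1, v≡3 (mod 8); ε(u)ε(v)=0·1, αω(v)=-10·1, βω(u)=3·0; sum ≡ 0  ⇒  +1.
(a,b)_29: α=1, u≡27; β=0, v≡6 (mod 29); (27|29)=-1, (6|29)=+1; sign (−1)^0·-1^0·+1^1 = +1.
(a,b)_17: α=1, u≡9; β=-3, v≡12 (mod 17); (9|17)=+1, (12|17)=-1; sign (−1)^0·+1^-3·-1^1 = -1.
(a,b)_3: α=8, u≡2; β=8, v≡1 (mod 3); (2|3)=-1, (1|3)=+1; sign (−1)^0·-1^8·+1^8 = +1.
(a,b)_∞: sgn(-44863)=−, sgn(3094)=+, so +1.
(a,b)_5: α=-10, u≡2; β=-4, v≡1 (mod 5); (2|5)=-1, (1|5)=+1; sign (−1)^0·-1^-4·+1^-10 = +1.
(a,b)_7: α=5, u≡5; β=1, v≡1 (mod 7); (5|7)=-1, (1|7)=+1; sign (−1)^1·-1^1·+1^5 = +1.
Ram(-44863, 3094) = {13, 17}; no ℚ_13-point on the conic.

[13, 17]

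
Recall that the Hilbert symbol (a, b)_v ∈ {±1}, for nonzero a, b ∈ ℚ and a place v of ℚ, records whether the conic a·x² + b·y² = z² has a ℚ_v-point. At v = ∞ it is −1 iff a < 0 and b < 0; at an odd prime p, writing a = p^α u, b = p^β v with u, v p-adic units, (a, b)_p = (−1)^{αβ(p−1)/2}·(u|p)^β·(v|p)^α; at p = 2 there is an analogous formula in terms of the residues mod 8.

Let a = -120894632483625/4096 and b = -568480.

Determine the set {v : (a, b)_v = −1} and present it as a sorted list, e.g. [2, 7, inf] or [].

[2, 3, 11, 17, 19, inf]

(a, b) ≡ (-2145, -35530) mod (ℚ^×)²; places V = {2, 3, 5, 7, 11, 13, 17, 19, ∞}.
(a,b)_17: α=2, u≡5; β=1, v≡16 (mod 17); (5|17)=-1, (16|17)=+1; sign (−1)^0·-1^1·+1^2 = -1.
(a,b)_∞: sgn(-2145)=−, sgn(-35530)=−, so -1.
(a,b)_11: α=1, u≡4; β=1, v≡9 (mod 11); (4|11)=+1, (9|11)=+1; sign (−1)^1·+1^1·+1^1 = -1.
(a,b)_7: α=4, u≡4; β=0, v≡4 (mod 7); (4|7)=+1, (4|7)=+1; sign (−1)^0·+1^0·+1^4 = +1.
(a,b)_3: α=3, u≡2; β=0, v≡2 (mod 3); (2|3)=-1, (2|3)=-1; sign (−1)^0·-1^0·-1^3 = -1.
(a,b)_19: α=2, u≡2; β=1, v≡5 (mod 19); (2|19)=-1, (5|19)=+1; sign (−1)^0·-1^1·+1^2 = -1.
(a,b)_2: α=-12, β=5; u≡7, v≡3 (mod 8); ε(u)ε(v)=1·1, αω(v)=-12·1, βω(u)=5·0; sum ≡ 1  ⇒  -1.
(a,b)_5: α=3, u≡1; β=1, v≡4 (mod 5); (1|5)=+1, (4|5)=+1; sign (−1)^0·+1^1·+1^3 = +1.
(a,b)_13: α=1, u≡4; β=0, v≡10 (mod 13); (4|13)=+1, (10|13)=+1; sign (−1)^0·+1^0·+1^1 = +1.
|Ram(-2145, -35530)| = 6, even; anisotropic at {2, 3, 11, 17, 19, ∞}.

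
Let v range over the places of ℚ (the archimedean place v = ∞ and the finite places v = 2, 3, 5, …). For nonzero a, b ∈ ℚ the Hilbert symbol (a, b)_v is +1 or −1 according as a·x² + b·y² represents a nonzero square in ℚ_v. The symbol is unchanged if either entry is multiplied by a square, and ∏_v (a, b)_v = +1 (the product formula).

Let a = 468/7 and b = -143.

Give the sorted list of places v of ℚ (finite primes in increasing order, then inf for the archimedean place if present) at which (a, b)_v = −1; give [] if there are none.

[]

Mod squares: a ≡ 91, b ≡ -143. Check v ∈ {∞, 2, 3, 7, 11, 13}.
v=11: a=11^0·(≡4), b=11^1·(≡9) mod 11; (4|11)=+1, (9|11)=+1; (−1)^{0·1·5}·(+1)^1·(+1)^0 = +1.
v=∞: 91 > 0 and -143 < 0  ⇒  (a,b)_∞ = +1.
v=7: a=7^-1·(≡6), b=7^0·(≡4) mod 7; (6|7)=-1, (4|7)=+1; (−1)^{-1·0·3}·(-1)^0·(+1)^-1 = +1.
v=13: a=13^1·(≡7), b=13^1·(≡2) mod 13; (7|13)=-1, (2|13)=-1; (−1)^{1·1·6}·(-1)^1·(-1)^1 = +1.
v=2: v_2(a)=2, v_2(b)=0; units ≡ 3, 1 (mod 8); ε·ε+αω+βω = 1·0+2·0+0·1 ≡ 0  ⇒  (a,b)_2 = +1.
v=3: a=3^2·(≡1), b=3^0·(≡1) mod 3; (1|3)=+1, (1|3)=+1; (−1)^{2·0·1}·(+1)^0·(+1)^2 = +1.
Every local symbol is +1, so the conic 91·x² + -143·y² = z² has ℚ_v-points for all v and hence a ℚ-point; (a, b / ℚ) ≅ M_2(ℚ).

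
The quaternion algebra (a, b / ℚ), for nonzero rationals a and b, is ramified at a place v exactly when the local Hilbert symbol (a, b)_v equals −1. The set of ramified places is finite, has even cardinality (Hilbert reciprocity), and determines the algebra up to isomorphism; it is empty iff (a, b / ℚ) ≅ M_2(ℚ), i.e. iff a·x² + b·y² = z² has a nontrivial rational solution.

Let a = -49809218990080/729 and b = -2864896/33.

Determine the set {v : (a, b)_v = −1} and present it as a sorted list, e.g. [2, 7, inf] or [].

Mod squares: a ≡ -42077695, b ≡ -1023. Check v ∈ {∞, 2, 3, 5, 11, 17, 19, 23, 29, 31, 37}.
v=11: a=11^1·(≡9), b=11^-1·(≡7) mod 11; (9|11)=+1, (7|11)=-1; (−1)^{1·-1·5}·(+1)^-1·(-1)^1 = +1.
v=29: a=29^1·(≡11), b=29^0·(≡18) mod 29; (11|29)=-1, (18|29)=-1; (−1)^{1·0·14}·(-1)^0·(-1)^1 = -1.
v=5: a=5^1·(≡1), b=5^0·(≡3) mod 5; (1|5)=+1, (3|5)=-1; (−1)^{1·0·2}·(+1)^0·(-1)^1 = -1.
v=3: a=3^-6·(≡2), b=3^-1·(≡1) mod 3; (2|3)=-1, (1|3)=+1; (−1)^{-6·-1·1}·(-1)^-1·(+1)^-6 = -1.
v=2: v_2(a)=12, v_2(b)=8; units ≡ 1, 1 (mod 8); ε·ε+αω+βω = 0·0+12·0+8·0 ≡ 0  ⇒  (a,b)_2 = +1.
v=23: a=23^1·(≡16), b=23^0·(≡3) mod 23; (16|23)=+1, (3|23)=+1; (−1)^{1·0·11}·(+1)^0·(+1)^1 = +1.
v=31: a=31^1·(≡6), b=31^1·(≡13) mod 31; (6|31)=-1, (13|31)=-1; (−1)^{1·1·15}·(-1)^1·(-1)^1 = -1.
v=17: a=17^2·(≡4), b=17^0·(≡5) mod 17; (4|17)=+1, (5|17)=-1; (−1)^{2·0·8}·(+1)^0·(-1)^2 = +1.
v=∞: -42077695 < 0 and -1023 < 0  ⇒  (a,b)_∞ = -1.
v=37: a=37^1·(≡21), b=37^0·(≡15) mod 37; (21|37)=+1, (15|37)=-1; (−1)^{1·0·18}·(+1)^0·(-1)^1 = -1.
v=19: a=19^0·(≡5), b=19^2·(≡14) mod 19; (5|19)=+1, (14|19)=-1; (−1)^{0·2·9}·(+1)^2·(-1)^0 = +1.
Ram(-42077695, -1023) = {3, 5, 29, 31, 37, ∞}; no ℚ_3-point on the conic.

[3, 5, 29, 31, 37, inf]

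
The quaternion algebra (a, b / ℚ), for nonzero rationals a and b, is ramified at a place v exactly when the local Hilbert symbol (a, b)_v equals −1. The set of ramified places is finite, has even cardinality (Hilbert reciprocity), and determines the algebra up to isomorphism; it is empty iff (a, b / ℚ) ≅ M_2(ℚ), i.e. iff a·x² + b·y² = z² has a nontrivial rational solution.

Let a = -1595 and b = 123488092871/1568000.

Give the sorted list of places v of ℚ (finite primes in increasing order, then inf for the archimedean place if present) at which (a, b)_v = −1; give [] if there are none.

(a, b) ≡ (-1595, 20995) mod (ℚ^×)²; places V = {2, 5, 7, 11, 13, 17, 19, 29, ∞}.
(a,b)_5: α=1, u≡1; β=-3, v≡4 (mod 5); (1|5)=+1, (4|5)=+1; sign (−1)^0·+1^-3·+1^1 = +1.
(a,b)_∞: sgn(-1595)=−, sgn(20995)=+, so +1.
(a,b)_11: α=1, u≡9; β=2, v≡2 (mod 11); (9|11)=+1, (2|11)=-1; sign (−1)^0·+1^2·-1^1 = -1.
(a,b)_13: α=0, u≡4; β=1, v≡1 (mod 13); (4|13)=+1, (1|13)=+1; sign (−1)^0·+1^1·+1^0 = +1.
(a,b)_29: α=1, u≡3; β=2, v≡28 (mod 29); (3|29)=-1, (28|29)=+1; sign (−1)^0·-1^2·+1^1 = +1.
(a,b)_17: α=0, u≡3; β=3, v≡5 (mod 17); (3|17)=-1, (5|17)=-1; sign (−1)^0·-1^3·-1^0 = -1.
(a,b)_19: α=0, u≡1; β=1, v≡14 (mod 19); (1|19)=+1, (14|19)=-1; sign (−1)^0·+1^1·-1^0 = +1.
(a,b)_7: α=0, u≡1; β=-2, v≡1 (mod 7); (1|7)=+1, (1|7)=+1; sign (−1)^0·+1^-2·+1^0 = +1.
(a,b)_2: α=0, β=-8; u≡5, v≡3 (mod 8); ε(u)ε(v)=0·1, αω(v)=0·1, βω(u)=-8·1; sum ≡ 0  ⇒  +1.
Ram(-1595, 20995) = {11, 17}; no ℚ_11-point on the conic.

[11, 17]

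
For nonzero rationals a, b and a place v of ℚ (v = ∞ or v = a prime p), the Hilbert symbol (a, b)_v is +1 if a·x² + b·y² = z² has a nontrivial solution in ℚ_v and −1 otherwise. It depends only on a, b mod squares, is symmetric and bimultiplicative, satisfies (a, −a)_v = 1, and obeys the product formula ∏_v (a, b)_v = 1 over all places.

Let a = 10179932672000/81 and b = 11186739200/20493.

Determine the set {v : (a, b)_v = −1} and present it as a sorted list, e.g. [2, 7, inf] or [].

Mod squares: a ≡ 5, b ≡ 46046. Check v ∈ {∞, 2, 3, 5, 7, 11, 13, 23}.
v=11: a=11^0·(≡9), b=11^-1·(≡8) mod 11; (9|11)=+1, (8|11)=-1; (−1)^{0·-1·5}·(+1)^-1·(-1)^0 = +1.
v=3: a=3^-4·(≡2), b=3^-4·(≡2) mod 3; (2|3)=-1, (2|3)=-1; (−1)^{-4·-4·1}·(-1)^-4·(-1)^-4 = +1.
v=∞: 5 > 0 and 46046 > 0  ⇒  (a,b)_∞ = +1.
v=7: a=7^6·(≡5), b=7^5·(≡3) mod 7; (5|7)=-1, (3|7)=-1; (−1)^{6·5·3}·(-1)^5·(-1)^6 = -1.
v=23: a=23^0·(≡15), b=23^-1·(≡3) mod 23; (15|23)=-1, (3|23)=+1; (−1)^{0·-1·11}·(-1)^-1·(+1)^0 = -1.
v=5: a=5^3·(≡1), b=5^2·(≡1) mod 5; (1|5)=+1, (1|5)=+1; (−1)^{3·2·2}·(+1)^2·(+1)^3 = +1.
v=2: v_2(a)=12, v_2(b)=11; units ≡ 5, 7 (mod 8); ε·ε+αω+βω = 0·1+12·0+11·1 ≡ 1  ⇒  (a,b)_2 = -1.
v=13: a=13^2·(≡6), b=13^1·(≡8) mod 13; (6|13)=-1, (8|13)=-1; (−1)^{2·1·6}·(-1)^1·(-1)^2 = -1.
Ram(5, 46046) = {2, 7, 13, 23}; no ℚ_2-point on the conic.

[2, 7, 13, 23]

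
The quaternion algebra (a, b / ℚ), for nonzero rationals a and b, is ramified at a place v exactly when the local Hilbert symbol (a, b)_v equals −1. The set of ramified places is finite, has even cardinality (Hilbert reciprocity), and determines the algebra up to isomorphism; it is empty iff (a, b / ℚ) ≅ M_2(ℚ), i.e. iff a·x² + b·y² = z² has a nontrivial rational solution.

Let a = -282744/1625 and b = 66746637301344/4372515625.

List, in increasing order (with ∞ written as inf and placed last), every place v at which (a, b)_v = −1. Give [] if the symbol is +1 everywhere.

[2, 3, 7, 11, 13, 17]

(a, b) ≡ (-510510, 6) mod (ℚ^×)²; places V = {2, 3, 5, 7, 11, 13, 17, 23, ∞}.
(a,b)_17: α=1, u≡13; β=2, v≡5 (mod 17); (13|17)=+1, (5|17)=-1; sign (−1)^0·+1^2·-1^1 = -1.
(a,b)_13: α=-1, u≡4; β=2, v≡7 (mod 13); (4|13)=+1, (7|13)=-1; sign (−1)^0·+1^2·-1^-1 = -1.
(a,b)_3: α=3, u≡2; β=1, v≡2 (mod 3); (2|3)=-1, (2|3)=-1; sign (−1)^1·-1^1·-1^3 = -1.
(a,b)_23: α=0, u≡15; β=-4, v≡6 (mod 23); (15|23)=-1, (6|23)=+1; sign (−1)^0·-1^-4·+1^0 = +1.
(a,b)_∞: sgn(-510510)=−, sgn(6)=+, so +1.
(a,b)_5: α=-3, u≡2; β=-6, v≡4 (mod 5); (2|5)=-1, (4|5)=+1; sign (−1)^0·-1^-6·+1^-3 = +1.
(a,b)_11: α=1, u≡10; β=2, v≡2 (mod 11); (10|11)=-1, (2|11)=-1; sign (−1)^0·-1^2·-1^1 = -1.
(a,b)_7: α=1, u≡5; β=6, v≡3 (mod 7); (5|7)=-1, (3|7)=-1; sign (−1)^0·-1^6·-1^1 = -1.
(a,b)_2: α=3, β=5; u≡1, v≡3 (mod 8); ε(u)ε(v)=0·1, αω(v)=3·1, βω(u)=5·0; sum ≡ 1  ⇒  -1.
|Ram(-510510, 6)| = 6, even; anisotropic at {2, 3, 7, 11, 13, 17}.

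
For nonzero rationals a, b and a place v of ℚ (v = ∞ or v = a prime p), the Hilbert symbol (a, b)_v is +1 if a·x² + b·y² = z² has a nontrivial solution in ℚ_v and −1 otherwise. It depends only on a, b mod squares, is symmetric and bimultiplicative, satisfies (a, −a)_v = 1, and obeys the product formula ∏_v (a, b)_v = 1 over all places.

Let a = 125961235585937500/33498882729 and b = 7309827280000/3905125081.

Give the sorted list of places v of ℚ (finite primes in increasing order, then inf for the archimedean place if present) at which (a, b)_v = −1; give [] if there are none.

[7, 47]

(a, b) ≡ (31, 658) mod (ℚ^×)²; places V = {2, 3, 5, 7, 11, 13, 17, 19, 23, 31, 47, ∞}.
(a,b)_23: α=0, u≡9; β=-2, v≡11 (mod 23); (9|23)=+1, (11|23)=-1; sign (−1)^0·+1^-2·-1^0 = +1.
(a,b)_13: α=-4, u≡7; β=-2, v≡7 (mod 13); (7|13)=-1, (7|13)=-1; sign (−1)^0·-1^-2·-1^-4 = +1.
(a,b)_11: α=0, u≡3; β=-2, v≡1 (mod 11); (3|11)=+1, (1|11)=+1; sign (−1)^0·+1^-2·+1^0 = +1.
(a,b)_∞: sgn(31)=+, sgn(658)=+, so +1.
(a,b)_17: α=0, u≡12; β=2, v≡11 (mod 17); (12|17)=-1, (11|17)=-1; sign (−1)^0·-1^2·-1^0 = +1.
(a,b)_2: α=2, β=7; u≡7, v≡1 (mod 8); ε(u)ε(v)=1·0, αω(v)=2·0, βω(u)=7·0; sum ≡ 0  ⇒  +1.
(a,b)_31: α=3, u≡10; β=2, v≡28 (mod 31); (10|31)=+1, (28|31)=+1; sign (−1)^0·+1^2·+1^3 = +1.
(a,b)_3: α=-2, u≡1; β=0, v≡1 (mod 3); (1|3)=+1, (1|3)=+1; sign (−1)^0·+1^0·+1^-2 = +1.
(a,b)_47: α=2, u≡30; β=1, v≡2 (mod 47); (30|47)=-1, (2|47)=+1; sign (−1)^0·-1^1·+1^2 = -1.
(a,b)_5: α=10, u≡1; β=4, v≡3 (mod 5); (1|5)=+1, (3|5)=-1; sign (−1)^0·+1^4·-1^10 = +1.
(a,b)_7: α=2, u≡6; β=1, v≡6 (mod 7); (6|7)=-1, (6|7)=-1; sign (−1)^0·-1^1·-1^2 = -1.
(a,b)_19: α=-4, u≡18; β=-2, v≡14 (mod 19); (18|19)=-1, (14|19)=-1; sign (−1)^0·-1^-2·-1^-4 = +1.
Ram(31, 658) = {7, 47}; no ℚ_7-point on the conic.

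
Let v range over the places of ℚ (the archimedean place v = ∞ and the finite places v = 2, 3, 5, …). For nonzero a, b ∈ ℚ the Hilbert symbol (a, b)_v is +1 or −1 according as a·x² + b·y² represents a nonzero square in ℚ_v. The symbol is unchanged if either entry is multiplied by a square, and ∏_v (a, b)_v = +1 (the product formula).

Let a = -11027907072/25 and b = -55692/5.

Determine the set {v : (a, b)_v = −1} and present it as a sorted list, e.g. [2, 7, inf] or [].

[5, 7, 13, inf]

(a, b) ≡ (-2, -7735) mod (ℚ^×)²; places V = {2, 3, 5, 7, 13, 17, ∞}.
(a,b)_∞: sgn(-2)=−, sgn(-7735)=−, so -1.
(a,b)_5: α=-2, u≡3; β=-1, v≡3 (mod 5); (3|5)=-1, (3|5)=-1; sign (−1)^0·-1^-1·-1^-2 = -1.
(a,b)_3: α=2, u≡1; β=2, v≡2 (mod 3); (1|3)=+1, (2|3)=-1; sign (−1)^0·+1^2·-1^2 = +1.
(a,b)_7: α=2, u≡6; β=1, v≡2 (mod 7); (6|7)=-1, (2|7)=+1; sign (−1)^0·-1^1·+1^2 = -1.
(a,b)_17: α=2, u≡4; β=1, v≡1 (mod 17); (4|17)=+1, (1|17)=+1; sign (−1)^0·+1^1·+1^2 = +1.
(a,b)_2: α=9, β=2; u≡7, v≡1 (mod 8); ε(u)ε(v)=1·0, αω(v)=9·0, βω(u)=2·0; sum ≡ 0  ⇒  +1.
(a,b)_13: α=2, u≡11; β=1, v≡9 (mod 13); (11|13)=-1, (9|13)=+1; sign (−1)^0·-1^1·+1^2 = -1.
|Ram(-2, -7735)| = 4, even; anisotropic at {5, 7, 13, ∞}.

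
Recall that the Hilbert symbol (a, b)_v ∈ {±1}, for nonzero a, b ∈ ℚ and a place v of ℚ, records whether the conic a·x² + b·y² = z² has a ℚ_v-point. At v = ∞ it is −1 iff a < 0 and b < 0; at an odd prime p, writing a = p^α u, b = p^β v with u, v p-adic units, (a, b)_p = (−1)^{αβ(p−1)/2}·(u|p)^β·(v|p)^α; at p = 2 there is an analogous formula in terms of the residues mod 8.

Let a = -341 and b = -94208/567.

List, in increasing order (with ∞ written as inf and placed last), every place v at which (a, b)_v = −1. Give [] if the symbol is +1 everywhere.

[2, inf]

Mod squares: a ≡ -341, b ≡ -161. Check v ∈ {∞, 2, 3, 7, 11, 23, 31}.
v=3: a=3^0·(≡1), b=3^-4·(≡1) mod 3; (1|3)=+1, (1|3)=+1; (−1)^{0·-4·1}·(+1)^-4·(+1)^0 = +1.
v=∞: -341 < 0 and -161 < 0  ⇒  (a,b)_∞ = -1.
v=23: a=23^0·(≡4), b=23^1·(≡6) mod 23; (4|23)=+1, (6|23)=+1; (−1)^{0·1·11}·(+1)^1·(+1)^0 = +1.
v=2: v_2(a)=0, v_2(b)=12; units ≡ 3, 7 (mod 8); ε·ε+αω+βω = 1·1+0·0+12·1 ≡ 1  ⇒  (a,b)_2 = -1.
v=31: a=31^1·(≡20), b=31^0·(≡7) mod 31; (20|31)=+1, (7|31)=+1; (−1)^{1·0·15}·(+1)^0·(+1)^1 = +1.
v=7: a=7^0·(≡2), b=7^-1·(≡3) mod 7; (2|7)=+1, (3|7)=-1; (−1)^{0·-1·3}·(+1)^-1·(-1)^0 = +1.
v=11: a=11^1·(≡2), b=11^0·(≡3) mod 11; (2|11)=-1, (3|11)=+1; (−1)^{1·0·5}·(-1)^0·(+1)^1 = +1.
Ram(-341, -161) = {2, ∞}; no ℚ_2-point on the conic.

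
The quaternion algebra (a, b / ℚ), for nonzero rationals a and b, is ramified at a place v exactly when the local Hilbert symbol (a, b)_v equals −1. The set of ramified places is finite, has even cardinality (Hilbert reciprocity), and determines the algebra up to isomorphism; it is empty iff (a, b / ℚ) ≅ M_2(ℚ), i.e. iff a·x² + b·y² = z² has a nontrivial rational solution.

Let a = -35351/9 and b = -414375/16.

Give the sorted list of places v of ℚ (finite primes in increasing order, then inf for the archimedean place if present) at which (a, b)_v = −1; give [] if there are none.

[53, inf]

(a, b) ≡ (-35351, -663) mod (ℚ^×)²; places V = {2, 3, 5, 13, 17, 23, 29, 53, ∞}.
(a,b)_5: α=0, u≡1; β=4, v≡2 (mod 5); (1|5)=+1, (2|5)=-1; sign (−1)^0·+1^4·-1^0 = +1.
(a,b)_∞: sgn(-35351)=−, sgn(-663)=−, so -1.
(a,b)_2: α=0, β=-4; u≡1, v≡1 (mod 8); ε(u)ε(v)=0·0, αω(v)=0·0, βω(u)=-4·0; sum ≡ 0  ⇒  +1.
(a,b)_13: α=0, u≡1; β=1, v≡9 (mod 13); (1|13)=+1, (9|13)=+1; sign (−1)^0·+1^1·+1^0 = +1.
(a,b)_17: α=0, u≡1; β=1, v≡14 (mod 17); (1|17)=+1, (14|17)=-1; sign (−1)^0·+1^1·-1^0 = +1.
(a,b)_23: α=1, u≡3; β=0, v≡1 (mod 23); (3|23)=+1, (1|23)=+1; sign (−1)^0·+1^0·+1^1 = +1.
(a,b)_53: α=1, u≡26; β=0, v≡2 (mod 53); (26|53)=-1, (2|53)=-1; sign (−1)^0·-1^0·-1^1 = -1.
(a,b)_3: α=-2, u≡1; β=1, v≡1 (mod 3); (1|3)=+1, (1|3)=+1; sign (−1)^0·+1^1·+1^-2 = +1.
(a,b)_29: α=1, u≡16; β=0, v≡4 (mod 29); (16|29)=+1, (4|29)=+1; sign (−1)^0·+1^0·+1^1 = +1.
|Ram(-35351, -663)| = 2, even; anisotropic at {53, ∞}.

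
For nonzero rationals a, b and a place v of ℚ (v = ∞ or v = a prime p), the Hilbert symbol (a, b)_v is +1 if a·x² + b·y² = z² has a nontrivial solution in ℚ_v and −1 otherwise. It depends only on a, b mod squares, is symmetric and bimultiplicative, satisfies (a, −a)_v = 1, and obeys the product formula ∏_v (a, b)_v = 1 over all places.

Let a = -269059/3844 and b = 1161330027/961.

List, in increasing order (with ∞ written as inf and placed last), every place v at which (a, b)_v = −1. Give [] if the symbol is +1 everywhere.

[3, 13, 19, 29]

Mod squares: a ≡ -19, b ≡ 4018443. Check v ∈ {∞, 2, 3, 7, 11, 13, 17, 19, 29, 31}.
v=31: a=31^-2·(≡13), b=31^-2·(≡29) mod 31; (13|31)=-1, (29|31)=-1; (−1)^{-2·-2·15}·(-1)^-2·(-1)^-2 = +1.
v=7: a=7^2·(≡4), b=7^0·(≡2) mod 7; (4|7)=+1, (2|7)=+1; (−1)^{2·0·3}·(+1)^0·(+1)^2 = +1.
v=3: a=3^0·(≡2), b=3^1·(≡2) mod 3; (2|3)=-1, (2|3)=-1; (−1)^{0·1·1}·(-1)^1·(-1)^0 = -1.
v=17: a=17^2·(≡2), b=17^3·(≡5) mod 17; (2|17)=+1, (5|17)=-1; (−1)^{2·3·8}·(+1)^3·(-1)^2 = +1.
v=2: v_2(a)=-2, v_2(b)=0; units ≡ 5, 3 (mod 8); ε·ε+αω+βω = 0·1+-2·1+0·1 ≡ 0  ⇒  (a,b)_2 = +1.
v=13: a=13^0·(≡6), b=13^1·(≡9) mod 13; (6|13)=-1, (9|13)=+1; (−1)^{0·1·6}·(-1)^1·(+1)^0 = -1.
v=29: a=29^0·(≡2), b=29^1·(≡6) mod 29; (2|29)=-1, (6|29)=+1; (−1)^{0·1·14}·(-1)^1·(+1)^0 = -1.
v=19: a=19^1·(≡18), b=19^1·(≡15) mod 19; (18|19)=-1, (15|19)=-1; (−1)^{1·1·9}·(-1)^1·(-1)^1 = -1.
v=11: a=11^0·(≡9), b=11^1·(≡5) mod 11; (9|11)=+1, (5|11)=+1; (−1)^{0·1·5}·(+1)^1·(+1)^0 = +1.
v=∞: -19 < 0 and 4018443 > 0  ⇒  (a,b)_∞ = +1.
|Ram(-19, 4018443)| = 4, even; anisotropic at {3, 13, 19, 29}.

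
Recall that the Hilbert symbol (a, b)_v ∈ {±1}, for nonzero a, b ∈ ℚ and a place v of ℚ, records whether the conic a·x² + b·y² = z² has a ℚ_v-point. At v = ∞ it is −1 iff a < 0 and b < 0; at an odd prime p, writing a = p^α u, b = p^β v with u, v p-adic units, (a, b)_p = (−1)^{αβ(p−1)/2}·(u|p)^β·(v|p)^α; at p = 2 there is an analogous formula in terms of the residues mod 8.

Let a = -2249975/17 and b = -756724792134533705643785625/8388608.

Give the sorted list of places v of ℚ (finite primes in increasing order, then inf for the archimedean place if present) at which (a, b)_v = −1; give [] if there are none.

(a, b) ≡ (-1529983, -6062914) mod (ℚ^×)²; places V = {2, 3, 5, 7, 11, 13, 17, 23, 29, 43, ∞}.
(a,b)_7: α=1, u≡5; β=6, v≡3 (mod 7); (5|7)=-1, (3|7)=-1; sign (−1)^0·-1^6·-1^1 = -1.
(a,b)_43: α=1, u≡13; β=3, v≡37 (mod 43); (13|43)=+1, (37|43)=-1; sign (−1)^1·+1^3·-1^1 = +1.
(a,b)_5: α=2, u≡3; β=4, v≡1 (mod 5); (3|5)=-1, (1|5)=+1; sign (−1)^0·-1^4·+1^2 = +1.
(a,b)_3: α=0, u≡2; β=8, v≡2 (mod 3); (2|3)=-1, (2|3)=-1; sign (−1)^0·-1^8·-1^0 = +1.
(a,b)_∞: sgn(-1529983)=−, sgn(-6062914)=−, so -1.
(a,b)_11: α=0, u≡7; β=1, v≡9 (mod 11); (7|11)=-1, (9|11)=+1; sign (−1)^0·-1^1·+1^0 = -1.
(a,b)_17: α=-1, u≡9; β=1, v≡2 (mod 17); (9|17)=+1, (2|17)=+1; sign (−1)^0·+1^1·+1^-1 = +1.
(a,b)_13: α=1, u≡5; β=1, v≡9 (mod 13); (5|13)=-1, (9|13)=+1; sign (−1)^0·-1^1·+1^1 = -1.
(a,b)_2: α=0, β=-23; u≡1, v≡7 (mod 8); ε(u)ε(v)=0·1, αω(v)=0·0, βω(u)=-23·0; sum ≡ 0  ⇒  +1.
(a,b)_29: α=0, u≡25; β=1, v≡9 (mod 29); (25|29)=+1, (9|29)=+1; sign (−1)^0·+1^1·+1^0 = +1.
(a,b)_23: α=1, u≡1; β=4, v≡9 (mod 23); (1|23)=+1, (9|23)=+1; sign (−1)^0·+1^4·+1^1 = +1.
(-1529983, -6062914 / ℚ) ramifies at {7, 11, 13, ∞}: a division algebra.

[7, 11, 13, inf]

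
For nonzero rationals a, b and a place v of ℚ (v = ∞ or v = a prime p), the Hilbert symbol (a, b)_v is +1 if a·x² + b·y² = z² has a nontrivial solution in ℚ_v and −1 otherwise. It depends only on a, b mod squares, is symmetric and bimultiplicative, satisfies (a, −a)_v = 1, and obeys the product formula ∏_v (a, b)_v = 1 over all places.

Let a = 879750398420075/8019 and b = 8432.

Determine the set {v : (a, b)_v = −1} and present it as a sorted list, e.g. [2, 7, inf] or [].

Mod squares: a ≡ 78793, b ≡ 527. Check v ∈ {∞, 2, 3, 5, 7, 11, 13, 17, 19, 29, 31}.
v=11: a=11^-1·(≡2), b=11^0·(≡6) mod 11; (2|11)=-1, (6|11)=-1; (−1)^{-1·0·5}·(-1)^0·(-1)^-1 = -1.
v=17: a=17^2·(≡1), b=17^1·(≡3) mod 17; (1|17)=+1, (3|17)=-1; (−1)^{2·1·8}·(+1)^1·(-1)^2 = +1.
v=13: a=13^1·(≡4), b=13^0·(≡8) mod 13; (4|13)=+1, (8|13)=-1; (−1)^{1·0·6}·(+1)^0·(-1)^1 = -1.
v=31: a=31^2·(≡11), b=31^1·(≡24) mod 31; (11|31)=-1, (24|31)=-1; (−1)^{2·1·15}·(-1)^1·(-1)^2 = -1.
v=29: a=29^1·(≡13), b=29^0·(≡22) mod 29; (13|29)=+1, (22|29)=+1; (−1)^{1·0·14}·(+1)^0·(+1)^1 = +1.
v=2: v_2(a)=0, v_2(b)=4; units ≡ 1, 7 (mod 8); ε·ε+αω+βω = 0·1+0·0+4·0 ≡ 0  ⇒  (a,b)_2 = +1.
v=5: a=5^2·(≡2), b=5^0·(≡2) mod 5; (2|5)=-1, (2|5)=-1; (−1)^{2·0·2}·(-1)^0·(-1)^2 = +1.
v=7: a=7^2·(≡4), b=7^0·(≡4) mod 7; (4|7)=+1, (4|7)=+1; (−1)^{2·0·3}·(+1)^0·(+1)^2 = +1.
v=3: a=3^-6·(≡1), b=3^0·(≡2) mod 3; (1|3)=+1, (2|3)=-1; (−1)^{-6·0·1}·(+1)^0·(-1)^-6 = +1.
v=∞: 78793 > 0 and 527 > 0  ⇒  (a,b)_∞ = +1.
v=19: a=19^3·(≡9), b=19^0·(≡15) mod 19; (9|19)=+1, (15|19)=-1; (−1)^{3·0·9}·(+1)^0·(-1)^3 = -1.
(78793, 527 / ℚ) ramifies at {11, 13, 19, 31}: a division algebra.

[11, 13, 19, 31]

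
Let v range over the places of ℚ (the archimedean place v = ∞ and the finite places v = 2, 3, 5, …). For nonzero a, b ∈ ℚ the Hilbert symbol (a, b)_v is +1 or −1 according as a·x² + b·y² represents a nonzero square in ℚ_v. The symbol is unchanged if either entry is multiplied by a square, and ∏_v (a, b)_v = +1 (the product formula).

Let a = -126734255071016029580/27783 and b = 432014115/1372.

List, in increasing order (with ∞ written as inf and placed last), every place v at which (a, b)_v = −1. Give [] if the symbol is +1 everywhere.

(a, b) ≡ (-85085, 23205) mod (ℚ^×)²; places V = {2, 3, 5, 7, 11, 13, 17, 19, 23, 43, ∞}.
(a,b)_43: α=2, u≡18; β=0, v≡12 (mod 43); (18|43)=-1, (12|43)=-1; sign (−1)^0·-1^0·-1^2 = +1.
(a,b)_5: α=1, u≡3; β=1, v≡4 (mod 5); (3|5)=-1, (4|5)=+1; sign (−1)^0·-1^1·+1^1 = -1.
(a,b)_2: α=2, β=-2; u≡3, v≡5 (mod 8); ε(u)ε(v)=1·0, αω(v)=2·1, βω(u)=-2·1; sum ≡ 0  ⇒  +1.
(a,b)_17: α=1, u≡6; β=1, v≡5 (mod 17); (6|17)=-1, (5|17)=-1; sign (−1)^0·-1^1·-1^1 = +1.
(a,b)_3: α=-4, u≡1; β=1, v≡1 (mod 3); (1|3)=+1, (1|3)=+1; sign (−1)^0·+1^1·+1^-4 = +1.
(a,b)_23: α=2, u≡7; β=0, v≡19 (mod 23); (7|23)=-1, (19|23)=-1; sign (−1)^0·-1^0·-1^2 = +1.
(a,b)_∞: sgn(-85085)=−, sgn(23205)=+, so +1.
(a,b)_19: α=4, u≡1; β=4, v≡7 (mod 19); (1|19)=+1, (7|19)=+1; sign (−1)^0·+1^4·+1^4 = +1.
(a,b)_13: α=3, u≡7; β=1, v≡1 (mod 13); (7|13)=-1, (1|13)=+1; sign (−1)^0·-1^1·+1^3 = -1.
(a,b)_11: α=3, u≡4; β=0, v≡2 (mod 11); (4|11)=+1, (2|11)=-1; sign (−1)^0·+1^0·-1^3 = -1.
(a,b)_7: α=-3, u≡1; β=-3, v≡2 (mod 7); (1|7)=+1, (2|7)=+1; sign (−1)^1·+1^-3·+1^-3 = -1.
(-85085, 23205 / ℚ) ramifies at {5, 7, 11, 13}: a division algebra.

[5, 7, 11, 13]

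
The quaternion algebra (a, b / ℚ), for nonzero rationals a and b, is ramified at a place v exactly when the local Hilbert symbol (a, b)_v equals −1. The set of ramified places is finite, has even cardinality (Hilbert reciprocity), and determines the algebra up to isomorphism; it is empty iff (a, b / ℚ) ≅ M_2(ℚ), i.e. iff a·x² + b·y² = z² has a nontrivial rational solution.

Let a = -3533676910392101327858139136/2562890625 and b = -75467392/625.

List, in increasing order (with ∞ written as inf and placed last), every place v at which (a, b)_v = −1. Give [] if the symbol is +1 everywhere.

[11, 13, 17, 19, 31, inf]

Mod squares: a ≡ -3094, b ≡ -1179178. Check v ∈ {∞, 2, 3, 5, 7, 11, 13, 17, 19, 31}.
v=∞: -3094 < 0 and -1179178 < 0  ⇒  (a,b)_∞ = -1.
v=3: a=3^-8·(≡2), b=3^0·(≡2) mod 3; (2|3)=-1, (2|3)=-1; (−1)^{-8·0·1}·(-1)^0·(-1)^-8 = +1.
v=13: a=13^3·(≡10), b=13^1·(≡5) mod 13; (10|13)=+1, (5|13)=-1; (−1)^{3·1·6}·(+1)^1·(-1)^3 = -1.
v=5: a=5^-8·(≡4), b=5^-4·(≡3) mod 5; (4|5)=+1, (3|5)=-1; (−1)^{-8·-4·2}·(+1)^-4·(-1)^-8 = +1.
v=31: a=31^2·(≡30), b=31^1·(≡12) mod 31; (30|31)=-1, (12|31)=-1; (−1)^{2·1·15}·(-1)^1·(-1)^2 = -1.
v=7: a=7^7·(≡3), b=7^1·(≡4) mod 7; (3|7)=-1, (4|7)=+1; (−1)^{7·1·3}·(-1)^1·(+1)^7 = +1.
v=2: v_2(a)=15, v_2(b)=7; units ≡ 5, 3 (mod 8); ε·ε+αω+βω = 0·1+15·1+7·1 ≡ 0  ⇒  (a,b)_2 = +1.
v=11: a=11^2·(≡6), b=11^1·(≡8) mod 11; (6|11)=-1, (8|11)=-1; (−1)^{2·1·5}·(-1)^1·(-1)^2 = -1.
v=19: a=19^2·(≡14), b=19^1·(≡9) mod 19; (14|19)=-1, (9|19)=+1; (−1)^{2·1·9}·(-1)^1·(+1)^2 = -1.
v=17: a=17^5·(≡6), b=17^0·(≡10) mod 17; (6|17)=-1, (10|17)=-1; (−1)^{5·0·8}·(-1)^0·(-1)^5 = -1.
(-3094, -1179178 / ℚ) ramifies at {11, 13, 17, 19, 31, ∞}: a division algebra.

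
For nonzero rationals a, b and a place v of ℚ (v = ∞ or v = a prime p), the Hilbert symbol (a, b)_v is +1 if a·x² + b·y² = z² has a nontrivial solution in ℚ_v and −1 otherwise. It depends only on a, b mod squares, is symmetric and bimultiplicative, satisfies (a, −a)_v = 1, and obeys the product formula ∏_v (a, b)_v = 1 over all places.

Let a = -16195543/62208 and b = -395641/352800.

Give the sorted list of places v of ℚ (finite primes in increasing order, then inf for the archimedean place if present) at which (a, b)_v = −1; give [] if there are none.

(a, b) ≡ (-134589, -2) mod (ℚ^×)²; places V = {2, 3, 5, 7, 13, 17, 19, 29, 37, ∞}.
(a,b)_17: α=1, u≡7; β=2, v≡9 (mod 17); (7|17)=-1, (9|17)=+1; sign (−1)^0·-1^2·+1^1 = +1.
(a,b)_13: α=1, u≡6; β=0, v≡11 (mod 13); (6|13)=-1, (11|13)=-1; sign (−1)^0·-1^0·-1^1 = -1.
(a,b)_19: α=2, u≡17; β=0, v≡9 (mod 19); (17|19)=+1, (9|19)=+1; sign (−1)^0·+1^0·+1^2 = +1.
(a,b)_29: α=1, u≡5; β=0, v≡12 (mod 29); (5|29)=+1, (12|29)=-1; sign (−1)^0·+1^0·-1^1 = -1.
(a,b)_5: α=0, u≡4; β=-2, v≡2 (mod 5); (4|5)=+1, (2|5)=-1; sign (−1)^0·+1^-2·-1^0 = +1.
(a,b)_∞: sgn(-134589)=−, sgn(-2)=−, so -1.
(a,b)_7: α=1, u≡2; β=-2, v≡5 (mod 7); (2|7)=+1, (5|7)=-1; sign (−1)^0·+1^-2·-1^1 = -1.
(a,b)_37: α=0, u≡29; β=2, v≡31 (mod 37); (29|37)=-1, (31|37)=-1; sign (−1)^0·-1^2·-1^0 = +1.
(a,b)_2: α=-8, β=-5; u≡3, v≡7 (mod 8); ε(u)ε(v)=1·1, αω(v)=-8·0, βω(u)=-5·1; sum ≡ 0  ⇒  +1.
(a,b)_3: α=-5, u≡2; β=-2, v≡1 (mod 3); (2|3)=-1, (1|3)=+1; sign (−1)^0·-1^-2·+1^-5 = +1.
Ram(-134589, -2) = {7, 13, 29, ∞}; no ℚ_7-point on the conic.

[7, 13, 29, inf]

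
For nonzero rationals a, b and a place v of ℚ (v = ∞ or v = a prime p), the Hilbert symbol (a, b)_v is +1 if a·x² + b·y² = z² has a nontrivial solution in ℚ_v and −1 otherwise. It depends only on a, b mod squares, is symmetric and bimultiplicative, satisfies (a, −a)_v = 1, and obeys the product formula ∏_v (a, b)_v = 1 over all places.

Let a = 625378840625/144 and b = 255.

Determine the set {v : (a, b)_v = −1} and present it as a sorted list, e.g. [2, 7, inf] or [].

Mod squares: a ≡ 6545, b ≡ 255. Check v ∈ {∞, 2, 3, 5, 7, 11, 17, 23}.
v=23: a=23^2·(≡13), b=23^0·(≡2) mod 23; (13|23)=+1, (2|23)=+1; (−1)^{2·0·11}·(+1)^0·(+1)^2 = +1.
v=3: a=3^-2·(≡2), b=3^1·(≡1) mod 3; (2|3)=-1, (1|3)=+1; (−1)^{-2·1·1}·(-1)^1·(+1)^-2 = -1.
v=2: v_2(a)=-4, v_2(b)=0; units ≡ 1, 7 (mod 8); ε·ε+αω+βω = 0·1+-4·0+0·0 ≡ 0  ⇒  (a,b)_2 = +1.
v=5: a=5^5·(≡1), b=5^1·(≡1) mod 5; (1|5)=+1, (1|5)=+1; (−1)^{5·1·2}·(+1)^1·(+1)^5 = +1.
v=7: a=7^1·(≡2), b=7^0·(≡3) mod 7; (2|7)=+1, (3|7)=-1; (−1)^{1·0·3}·(+1)^0·(-1)^1 = -1.
v=17: a=17^3·(≡6), b=17^1·(≡15) mod 17; (6|17)=-1, (15|17)=+1; (−1)^{3·1·8}·(-1)^1·(+1)^3 = -1.
v=11: a=11^1·(≡5), b=11^0·(≡2) mod 11; (5|11)=+1, (2|11)=-1; (−1)^{1·0·5}·(+1)^0·(-1)^1 = -1.
v=∞: 6545 > 0 and 255 > 0  ⇒  (a,b)_∞ = +1.
Ram(6545, 255) = {3, 7, 11, 17}; no ℚ_3-point on the conic.

[3, 7, 11, 17]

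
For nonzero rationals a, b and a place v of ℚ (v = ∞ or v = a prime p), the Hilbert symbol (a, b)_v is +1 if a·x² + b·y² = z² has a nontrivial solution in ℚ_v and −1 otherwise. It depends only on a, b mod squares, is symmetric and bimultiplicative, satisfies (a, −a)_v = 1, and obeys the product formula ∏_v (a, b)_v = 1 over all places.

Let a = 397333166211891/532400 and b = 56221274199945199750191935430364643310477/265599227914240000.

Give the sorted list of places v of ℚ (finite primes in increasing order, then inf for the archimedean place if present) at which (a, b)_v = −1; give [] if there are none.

[7, 11, 13, 31]

(a, b) ≡ (48663769, 3026933) mod (ℚ^×)²; places V = {2, 3, 5, 7, 11, 13, 19, 29, 31, 37, ∞}.
(a,b)_11: α=-3, u≡2; β=-10, v≡2 (mod 11); (2|11)=-1, (2|11)=-1; sign (−1)^0·-1^-10·-1^-3 = -1.
(a,b)_13: α=2, u≡6; β=5, v≡2 (mod 13); (6|13)=-1, (2|13)=-1; sign (−1)^0·-1^5·-1^2 = -1.
(a,b)_∞: sgn(48663769)=+, sgn(3026933)=+, so +1.
(a,b)_37: α=1, u≡8; β=3, v≡2 (mod 37); (8|37)=-1, (2|37)=-1; sign (−1)^0·-1^3·-1^1 = +1.
(a,b)_31: α=1, u≡30; β=3, v≡26 (mod 31); (30|31)=-1, (26|31)=-1; sign (−1)^1·-1^3·-1^1 = -1.
(a,b)_7: α=1, u≡2; β=9, v≡1 (mod 7); (2|7)=+1, (1|7)=+1; sign (−1)^1·+1^9·+1^1 = -1.
(a,b)_2: α=-4, β=-14; u≡1, v≡5 (mod 8); ε(u)ε(v)=0·0, αω(v)=-4·1, βω(u)=-14·0; sum ≡ 0  ⇒  +1.
(a,b)_29: α=1, u≡22; β=3, v≡20 (mod 29); (22|29)=+1, (20|29)=+1; sign (−1)^0·+1^3·+1^1 = +1.
(a,b)_5: α=-2, u≡1; β=-4, v≡3 (mod 5); (1|5)=+1, (3|5)=-1; sign (−1)^0·+1^-4·-1^-2 = +1.
(a,b)_19: α=1, u≡12; β=2, v≡17 (mod 19); (12|19)=-1, (17|19)=+1; sign (−1)^0·-1^2·+1^1 = +1.
(a,b)_3: α=12, u≡1; β=24, v≡2 (mod 3); (1|3)=+1, (2|3)=-1; sign (−1)^0·+1^24·-1^12 = +1.
|Ram(48663769, 3026933)| = 4, even; anisotropic at {7, 11, 13, 31}.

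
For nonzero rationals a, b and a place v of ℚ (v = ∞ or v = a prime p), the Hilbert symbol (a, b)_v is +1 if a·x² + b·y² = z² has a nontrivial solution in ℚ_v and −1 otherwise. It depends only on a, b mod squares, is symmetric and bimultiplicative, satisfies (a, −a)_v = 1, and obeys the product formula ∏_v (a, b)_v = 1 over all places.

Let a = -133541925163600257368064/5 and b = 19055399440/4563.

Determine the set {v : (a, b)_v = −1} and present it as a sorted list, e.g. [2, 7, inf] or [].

[2, 3, 29, 41]

Mod squares: a ≡ -4405245, b ≡ 81795. Check v ∈ {∞, 2, 3, 5, 7, 11, 13, 19, 29, 41}.
v=11: a=11^4·(≡6), b=11^2·(≡2) mod 11; (6|11)=-1, (2|11)=-1; (−1)^{4·2·5}·(-1)^2·(-1)^4 = +1.
v=13: a=13^1·(≡7), b=13^-2·(≡12) mod 13; (7|13)=-1, (12|13)=+1; (−1)^{1·-2·6}·(-1)^-2·(+1)^1 = +1.
v=∞: -4405245 < 0 and 81795 > 0  ⇒  (a,b)_∞ = +1.
v=5: a=5^-1·(≡1), b=5^1·(≡1) mod 5; (1|5)=+1, (1|5)=+1; (−1)^{-1·1·2}·(+1)^1·(+1)^-1 = +1.
v=2: v_2(a)=14, v_2(b)=4; units ≡ 3, 3 (mod 8); ε·ε+αω+βω = 1·1+14·1+4·1 ≡ 1  ⇒  (a,b)_2 = -1.
v=41: a=41^1·(≡40), b=41^1·(≡28) mod 41; (40|41)=+1, (28|41)=-1; (−1)^{1·1·20}·(+1)^1·(-1)^1 = -1.
v=7: a=7^4·(≡4), b=7^1·(≡1) mod 7; (4|7)=+1, (1|7)=+1; (−1)^{4·1·3}·(+1)^1·(+1)^4 = +1.
v=29: a=29^1·(≡21), b=29^0·(≡27) mod 29; (21|29)=-1, (27|29)=-1; (−1)^{1·0·14}·(-1)^0·(-1)^1 = -1.
v=3: a=3^7·(≡1), b=3^-3·(≡1) mod 3; (1|3)=+1, (1|3)=+1; (−1)^{7·-3·1}·(+1)^-3·(+1)^7 = -1.
v=19: a=19^3·(≡14), b=19^3·(≡6) mod 19; (14|19)=-1, (6|19)=+1; (−1)^{3·3·9}·(-1)^3·(+1)^3 = +1.
|Ram(-4405245, 81795)| = 4, even; anisotropic at {2, 3, 29, 41}.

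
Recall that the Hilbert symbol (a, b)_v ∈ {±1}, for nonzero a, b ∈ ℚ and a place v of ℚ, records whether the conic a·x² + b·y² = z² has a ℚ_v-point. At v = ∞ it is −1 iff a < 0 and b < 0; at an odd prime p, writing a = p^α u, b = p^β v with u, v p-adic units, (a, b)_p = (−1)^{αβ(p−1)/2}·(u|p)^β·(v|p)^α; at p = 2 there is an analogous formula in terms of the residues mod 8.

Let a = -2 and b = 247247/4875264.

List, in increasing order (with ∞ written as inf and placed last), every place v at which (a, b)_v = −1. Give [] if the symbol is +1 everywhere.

Mod squares: a ≡ -2, b ≡ 1463. Check v ∈ {∞, 2, 3, 7, 11, 13, 19, 23}.
v=19: a=19^0·(≡17), b=19^1·(≡7) mod 19; (17|19)=+1, (7|19)=+1; (−1)^{0·1·9}·(+1)^1·(+1)^0 = +1.
v=11: a=11^0·(≡9), b=11^1·(≡9) mod 11; (9|11)=+1, (9|11)=+1; (−1)^{0·1·5}·(+1)^1·(+1)^0 = +1.
v=3: a=3^0·(≡1), b=3^-2·(≡2) mod 3; (1|3)=+1, (2|3)=-1; (−1)^{0·-2·1}·(+1)^-2·(-1)^0 = +1.
v=7: a=7^0·(≡5), b=7^1·(≡3) mod 7; (5|7)=-1, (3|7)=-1; (−1)^{0·1·3}·(-1)^1·(-1)^0 = -1.
v=2: v_2(a)=1, v_2(b)=-10; units ≡ 7, 7 (mod 8); ε·ε+αω+βω = 1·1+1·0+-10·0 ≡ 1  ⇒  (a,b)_2 = -1.
v=∞: -2 < 0 and 1463 > 0  ⇒  (a,b)_∞ = +1.
v=13: a=13^0·(≡11), b=13^2·(≡5) mod 13; (11|13)=-1, (5|13)=-1; (−1)^{0·2·6}·(-1)^2·(-1)^0 = +1.
v=23: a=23^0·(≡21), b=23^-2·(≡7) mod 23; (21|23)=-1, (7|23)=-1; (−1)^{0·-2·11}·(-1)^-2·(-1)^0 = +1.
(-2, 1463 / ℚ) ramifies at {2, 7}: a division algebra.

[2, 7]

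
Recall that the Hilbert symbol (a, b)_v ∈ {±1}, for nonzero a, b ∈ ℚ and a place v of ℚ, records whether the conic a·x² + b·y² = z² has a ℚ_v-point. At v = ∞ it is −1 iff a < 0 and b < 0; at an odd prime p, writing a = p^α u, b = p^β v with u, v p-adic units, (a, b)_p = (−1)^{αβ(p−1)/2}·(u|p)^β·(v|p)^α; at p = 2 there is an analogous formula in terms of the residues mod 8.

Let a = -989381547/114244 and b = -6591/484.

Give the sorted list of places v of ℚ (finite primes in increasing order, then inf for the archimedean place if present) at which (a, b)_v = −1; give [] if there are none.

[3, 7, 13, 19, 23, inf]

(a, b) ≡ (-100947, -39) mod (ℚ^×)²; places V = {2, 3, 7, 11, 13, 19, 23, ∞}.
(a,b)_7: α=1, u≡5; β=0, v≡3 (mod 7); (5|7)=-1, (3|7)=-1; sign (−1)^0·-1^0·-1^1 = -1.
(a,b)_23: α=1, u≡4; β=0, v≡10 (mod 23); (4|23)=+1, (10|23)=-1; sign (−1)^0·+1^0·-1^1 = -1.
(a,b)_∞: sgn(-100947)=−, sgn(-39)=−, so -1.
(a,b)_11: α=3, u≡6; β=-2, v≡5 (mod 11); (6|11)=-1, (5|11)=+1; sign (−1)^0·-1^-2·+1^3 = +1.
(a,b)_2: α=-2, β=-2; u≡5, v≡1 (mod 8); ε(u)ε(v)=0·0, αω(v)=-2·0, βω(u)=-2·1; sum ≡ 0  ⇒  +1.
(a,b)_13: α=-4, u≡7; β=3, v≡12 (mod 13); (7|13)=-1, (12|13)=+1; sign (−1)^0·-1^3·+1^-4 = -1.
(a,b)_19: α=1, u≡7; β=0, v≡15 (mod 19); (7|19)=+1, (15|19)=-1; sign (−1)^0·+1^0·-1^1 = -1.
(a,b)_3: α=5, u≡2; β=1, v≡2 (mod 3); (2|3)=-1, (2|3)=-1; sign (−1)^1·-1^1·-1^5 = -1.
|Ram(-100947, -39)| = 6, even; anisotropic at {3, 7, 13, 19, 23, ∞}.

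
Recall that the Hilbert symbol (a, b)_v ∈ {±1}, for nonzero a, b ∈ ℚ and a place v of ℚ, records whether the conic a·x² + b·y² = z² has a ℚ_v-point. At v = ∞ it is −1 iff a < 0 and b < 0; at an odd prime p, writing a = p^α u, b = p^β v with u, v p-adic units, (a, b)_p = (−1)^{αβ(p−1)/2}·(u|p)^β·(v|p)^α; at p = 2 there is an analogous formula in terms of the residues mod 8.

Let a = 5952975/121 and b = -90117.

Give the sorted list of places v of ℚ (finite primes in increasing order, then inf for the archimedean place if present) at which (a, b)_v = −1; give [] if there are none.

[2, 17, 23, 29]

(a, b) ≡ (238119, -10013) mod (ℚ^×)²; places V = {2, 3, 5, 7, 11, 17, 19, 23, 29, 31, ∞}.
(a,b)_7: α=1, u≡1; β=0, v≡1 (mod 7); (1|7)=+1, (1|7)=+1; sign (−1)^0·+1^0·+1^1 = +1.
(a,b)_31: α=0, u≡16; β=1, v≡7 (mod 31); (16|31)=+1, (7|31)=+1; sign (−1)^0·+1^1·+1^0 = +1.
(a,b)_2: α=0, β=0; u≡7, v≡3 (mod 8); ε(u)ε(v)=1·1, αω(v)=0·1, βω(u)=0·0; sum ≡ 1  ⇒  -1.
(a,b)_29: α=1, u≡20; β=0, v≡15 (mod 29); (20|29)=+1, (15|29)=-1; sign (−1)^0·+1^0·-1^1 = -1.
(a,b)_19: α=0, u≡4; β=1, v≡7 (mod 19); (4|19)=+1, (7|19)=+1; sign (−1)^0·+1^1·+1^0 = +1.
(a,b)_3: α=1, u≡2; β=2, v≡1 (mod 3); (2|3)=-1, (1|3)=+1; sign (−1)^0·-1^2·+1^1 = +1.
(a,b)_11: α=-2, u≡6; β=0, v≡6 (mod 11); (6|11)=-1, (6|11)=-1; sign (−1)^0·-1^0·-1^-2 = +1.
(a,b)_5: α=2, u≡4; β=0, v≡3 (mod 5); (4|5)=+1, (3|5)=-1; sign (−1)^0·+1^0·-1^2 = +1.
(a,b)_17: α=1, u≡13; β=1, v≡3 (mod 17); (13|17)=+1, (3|17)=-1; sign (−1)^0·+1^1·-1^1 = -1.
(a,b)_∞: sgn(238119)=+, sgn(-10013)=−, so +1.
(a,b)_23: α=1, u≡1; β=0, v≡20 (mod 23); (1|23)=+1, (20|23)=-1; sign (−1)^0·+1^0·-1^1 = -1.
|Ram(238119, -10013)| = 4, even; anisotropic at {2, 17, 23, 29}.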